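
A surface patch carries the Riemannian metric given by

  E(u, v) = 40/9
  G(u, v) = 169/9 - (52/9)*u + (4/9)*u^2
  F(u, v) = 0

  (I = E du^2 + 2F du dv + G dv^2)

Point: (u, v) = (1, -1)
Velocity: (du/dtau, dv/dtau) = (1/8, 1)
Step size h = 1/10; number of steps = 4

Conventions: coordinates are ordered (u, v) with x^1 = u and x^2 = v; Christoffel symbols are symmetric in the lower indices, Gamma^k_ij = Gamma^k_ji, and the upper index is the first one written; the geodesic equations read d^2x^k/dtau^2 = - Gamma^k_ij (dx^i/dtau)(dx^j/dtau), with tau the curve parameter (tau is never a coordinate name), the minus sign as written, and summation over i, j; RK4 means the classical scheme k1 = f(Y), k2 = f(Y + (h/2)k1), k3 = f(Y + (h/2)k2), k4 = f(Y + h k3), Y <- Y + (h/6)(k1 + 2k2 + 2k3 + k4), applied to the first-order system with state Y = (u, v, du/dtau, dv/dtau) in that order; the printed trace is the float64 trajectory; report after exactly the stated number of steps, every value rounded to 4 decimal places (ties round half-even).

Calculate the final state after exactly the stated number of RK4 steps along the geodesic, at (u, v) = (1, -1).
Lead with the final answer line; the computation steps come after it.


Answer: u = 1.0058, v = -0.5985, du/dtau = -0.0962, dv/dtau = 1.0021

f(Y) = (du/dtau, dv/dtau, -Gamma^u_ij Y'^i Y'^j, -Gamma^v_ij Y'^i Y'^j) with the Gammas evaluated at the stage position; h = 0.100000; intermediate values shown to 6 dp
step 0: u = 1.0000, v = -1.0000, du/dtau = 0.1250, dv/dtau = 1.0000
step 1:
  k1: at (u, v) = (1.000000, -1.000000), (du/dtau, dv/dtau) = (0.125000, 1.000000); Gamma_uuu = 0.000000, Gamma_uuv = 0.000000, Gamma_uvv = 0.550000, Gamma_vuu = 0.000000, Gamma_vuv = -0.181818, Gamma_vvv = 0.000000; k1 = (0.125000, 1.000000, -0.550000, 0.045455)
  k2: at (u, v) = (1.006250, -0.950000), (du/dtau, dv/dtau) = (0.097500, 1.002273); Gamma_uuu = 0.000000, Gamma_uuv = 0.000000, Gamma_uvv = 0.549375, Gamma_vuu = 0.000000, Gamma_vuv = -0.182025, Gamma_vvv = 0.000000; k2 = (0.097500, 1.002273, -0.551875, 0.035576)
  k3: at (u, v) = (1.004875, -0.949886), (du/dtau, dv/dtau) = (0.097406, 1.001779); Gamma_uuu = 0.000000, Gamma_uuv = 0.000000, Gamma_uvv = 0.549512, Gamma_vuu = 0.000000, Gamma_vuv = -0.181979, Gamma_vvv = 0.000000; k3 = (0.097406, 1.001779, -0.551469, 0.035515)
  k4: at (u, v) = (1.009741, -0.899822), (du/dtau, dv/dtau) = (0.069853, 1.003551); Gamma_uuu = 0.000000, Gamma_uuv = 0.000000, Gamma_uvv = 0.549026, Gamma_vuu = 0.000000, Gamma_vuv = -0.182141, Gamma_vvv = 0.000000; k4 = (0.069853, 1.003551, -0.552933, 0.025537)
  Y <- Y + (h/6)(k1 + 2k2 + 2k3 + k4): u = 1.0097, v = -0.8998, du/dtau = 0.0698, dv/dtau = 1.0036
step 2:
  k1: at (u, v) = (1.009744, -0.899806), (du/dtau, dv/dtau) = (0.069840, 1.003553); Gamma_uuu = 0.000000, Gamma_uuv = 0.000000, Gamma_uvv = 0.549026, Gamma_vuu = 0.000000, Gamma_vuv = -0.182141, Gamma_vvv = 0.000000; k1 = (0.069840, 1.003553, -0.552934, 0.025532)
  k2: at (u, v) = (1.013236, -0.849628), (du/dtau, dv/dtau) = (0.042193, 1.004829); Gamma_uuu = 0.000000, Gamma_uuv = 0.000000, Gamma_uvv = 0.548676, Gamma_vuu = 0.000000, Gamma_vuv = -0.182257, Gamma_vvv = 0.000000; k2 = (0.042193, 1.004829, -0.553989, 0.015454)
  k3: at (u, v) = (1.011854, -0.849564), (du/dtau, dv/dtau) = (0.042140, 1.004326); Gamma_uuu = 0.000000, Gamma_uuv = 0.000000, Gamma_uvv = 0.548815, Gamma_vuu = 0.000000, Gamma_vuv = -0.182211, Gamma_vvv = 0.000000; k3 = (0.042140, 1.004326, -0.553573, 0.015423)
  k4: at (u, v) = (1.013958, -0.799373), (du/dtau, dv/dtau) = (0.014482, 1.005095); Gamma_uuu = 0.000000, Gamma_uuv = 0.000000, Gamma_uvv = 0.548604, Gamma_vuu = 0.000000, Gamma_vuv = -0.182281, Gamma_vvv = 0.000000; k4 = (0.014482, 1.005095, -0.554209, 0.005307)
  Y <- Y + (h/6)(k1 + 2k2 + 2k3 + k4): u = 1.0140, v = -0.7994, du/dtau = 0.0145, dv/dtau = 1.0051
step 3:
  k1: at (u, v) = (1.013961, -0.799356), (du/dtau, dv/dtau) = (0.014469, 1.005096); Gamma_uuu = 0.000000, Gamma_uuv = 0.000000, Gamma_uvv = 0.548604, Gamma_vuu = 0.000000, Gamma_vuv = -0.182281, Gamma_vvv = 0.000000; k1 = (0.014469, 1.005096, -0.554210, 0.005302)
  k2: at (u, v) = (1.014684, -0.749102), (du/dtau, dv/dtau) = (-0.013242, 1.005361); Gamma_uuu = 0.000000, Gamma_uuv = 0.000000, Gamma_uvv = 0.548532, Gamma_vuu = 0.000000, Gamma_vuv = -0.182305, Gamma_vvv = 0.000000; k2 = (-0.013242, 1.005361, -0.554429, -0.004854)
  k3: at (u, v) = (1.013299, -0.749088), (du/dtau, dv/dtau) = (-0.013253, 1.004853); Gamma_uuu = 0.000000, Gamma_uuv = 0.000000, Gamma_uvv = 0.548670, Gamma_vuu = 0.000000, Gamma_vuv = -0.182259, Gamma_vvv = 0.000000; k3 = (-0.013253, 1.004853, -0.554009, -0.004854)
  k4: at (u, v) = (1.012636, -0.698871), (du/dtau, dv/dtau) = (-0.040932, 1.004611); Gamma_uuu = 0.000000, Gamma_uuv = 0.000000, Gamma_uvv = 0.548736, Gamma_vuu = 0.000000, Gamma_vuv = -0.182237, Gamma_vvv = 0.000000; k4 = (-0.040932, 1.004611, -0.553808, -0.014988)
  Y <- Y + (h/6)(k1 + 2k2 + 2k3 + k4): u = 1.0126, v = -0.6989, du/dtau = -0.0409, dv/dtau = 1.0046
step 4:
  k1: at (u, v) = (1.012637, -0.698854), (du/dtau, dv/dtau) = (-0.040946, 1.004611); Gamma_uuu = 0.000000, Gamma_uuv = 0.000000, Gamma_uvv = 0.548736, Gamma_vuu = 0.000000, Gamma_vuv = -0.182237, Gamma_vvv = 0.000000; k1 = (-0.040946, 1.004611, -0.553808, -0.014993)
  k2: at (u, v) = (1.010589, -0.648624), (du/dtau, dv/dtau) = (-0.068637, 1.003861); Gamma_uuu = 0.000000, Gamma_uuv = 0.000000, Gamma_uvv = 0.548941, Gamma_vuu = 0.000000, Gamma_vuv = -0.182169, Gamma_vvv = 0.000000; k2 = (-0.068637, 1.003861, -0.553189, -0.025104)
  k3: at (u, v) = (1.009205, -0.648661), (du/dtau, dv/dtau) = (-0.068606, 1.003356); Gamma_uuu = 0.000000, Gamma_uuv = 0.000000, Gamma_uvv = 0.549080, Gamma_vuu = 0.000000, Gamma_vuv = -0.182123, Gamma_vvv = 0.000000; k3 = (-0.068606, 1.003356, -0.552771, -0.025073)
  k4: at (u, v) = (1.005776, -0.598519), (du/dtau, dv/dtau) = (-0.096223, 1.002104); Gamma_uuu = 0.000000, Gamma_uuv = 0.000000, Gamma_uvv = 0.549422, Gamma_vuu = 0.000000, Gamma_vuv = -0.182009, Gamma_vvv = 0.000000; k4 = (-0.096223, 1.002104, -0.551736, -0.035101)
  Y <- Y + (h/6)(k1 + 2k2 + 2k3 + k4): u = 1.0058, v = -0.5985, du/dtau = -0.0962, dv/dtau = 1.0021


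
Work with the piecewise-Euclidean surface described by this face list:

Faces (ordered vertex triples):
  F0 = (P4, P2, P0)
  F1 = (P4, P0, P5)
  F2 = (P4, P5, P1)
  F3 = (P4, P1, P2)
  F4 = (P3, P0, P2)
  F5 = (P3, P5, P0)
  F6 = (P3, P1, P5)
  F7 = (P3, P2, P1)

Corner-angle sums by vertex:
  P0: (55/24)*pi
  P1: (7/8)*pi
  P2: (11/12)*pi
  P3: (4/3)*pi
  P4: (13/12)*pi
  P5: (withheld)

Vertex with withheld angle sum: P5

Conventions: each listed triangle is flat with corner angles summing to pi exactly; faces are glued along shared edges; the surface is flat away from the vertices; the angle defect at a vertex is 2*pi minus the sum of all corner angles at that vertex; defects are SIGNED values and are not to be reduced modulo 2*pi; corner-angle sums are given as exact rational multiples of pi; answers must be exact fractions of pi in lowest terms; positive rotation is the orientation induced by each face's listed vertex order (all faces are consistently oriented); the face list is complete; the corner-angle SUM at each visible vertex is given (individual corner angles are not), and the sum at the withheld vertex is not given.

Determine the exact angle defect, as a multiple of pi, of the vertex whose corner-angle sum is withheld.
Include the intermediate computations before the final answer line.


V = 6, E = 12, F = 8; chi = V - E + F = 2
Gauss-Bonnet: total defect = 2*pi*chi = 4*pi; visible defects sum to (7/2)*pi

Answer: defect(P5) = pi/2


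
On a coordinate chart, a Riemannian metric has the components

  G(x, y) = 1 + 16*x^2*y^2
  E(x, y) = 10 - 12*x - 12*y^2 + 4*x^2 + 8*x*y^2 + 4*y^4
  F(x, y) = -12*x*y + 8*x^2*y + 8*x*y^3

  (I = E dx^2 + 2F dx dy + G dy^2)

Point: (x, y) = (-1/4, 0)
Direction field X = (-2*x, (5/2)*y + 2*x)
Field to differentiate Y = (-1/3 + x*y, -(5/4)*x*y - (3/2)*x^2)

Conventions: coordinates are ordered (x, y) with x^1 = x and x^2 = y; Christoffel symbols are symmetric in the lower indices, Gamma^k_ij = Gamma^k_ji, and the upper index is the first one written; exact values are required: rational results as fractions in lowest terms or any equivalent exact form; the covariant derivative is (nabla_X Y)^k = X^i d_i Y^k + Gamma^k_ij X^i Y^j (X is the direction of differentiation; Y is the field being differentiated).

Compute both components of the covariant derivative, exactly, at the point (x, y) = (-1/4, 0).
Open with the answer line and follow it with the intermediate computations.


Answer: (nabla_X Y)^x = 1147/5088, (nabla_X Y)^y = 7/32

E = 53/4, F = 0, G = 1 at the point
E_x = -14, E_y = 0, F_x = 0, F_y = 7/2, G_x = 0, G_y = 0
EG - F^2 = 53/4;  g^inv = (4/53) * [[1, 0], [0, 53/4]]
first-kind symbols [ij,l] = (1/2)(d_i g_jl + d_j g_il - d_l g_ij): [xx,x] = E_x/2 = -7, [xx,y] = F_x - E_y/2 = 0, [xy,x] = E_y/2 = 0, [xy,y] = G_x/2 = 0, [yy,x] = F_y - G_x/2 = 7/2, [yy,y] = G_y/2 = 0
Gamma^x_ij = (G*[ij,x] - F*[ij,y])/(EG - F^2), Gamma^y_ij = (E*[ij,y] - F*[ij,x])/(EG - F^2)
Gamma_xxx = -28/53, Gamma_xxy = 0, Gamma_xyy = 14/53, Gamma_yxx = 0, Gamma_yxy = 0, Gamma_yyy = 0
X = (1/2, -1/2), Y = (-1/3, -3/32) at the point


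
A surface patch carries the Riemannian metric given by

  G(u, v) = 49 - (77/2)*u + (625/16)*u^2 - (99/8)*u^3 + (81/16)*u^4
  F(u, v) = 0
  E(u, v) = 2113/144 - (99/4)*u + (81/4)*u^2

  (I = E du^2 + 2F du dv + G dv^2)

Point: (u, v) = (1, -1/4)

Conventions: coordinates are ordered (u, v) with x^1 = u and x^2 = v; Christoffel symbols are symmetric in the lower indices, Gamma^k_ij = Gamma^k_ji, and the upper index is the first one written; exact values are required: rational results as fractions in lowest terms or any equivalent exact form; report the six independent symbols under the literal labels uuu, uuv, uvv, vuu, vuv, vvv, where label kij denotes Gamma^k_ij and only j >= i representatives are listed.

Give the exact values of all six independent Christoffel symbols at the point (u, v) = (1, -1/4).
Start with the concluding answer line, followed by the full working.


Answer: Gamma_uuu = 1134/1465, Gamma_uuv = 0, Gamma_uvv = -1638/1465, Gamma_vuu = 0, Gamma_vuv = 7/26, Gamma_vvv = 0

E = 1465/144, F = 0, G = 169/4 at the point
E_u = 63/4, E_v = 0, F_u = 0, F_v = 0, G_u = 91/4, G_v = 0
EG - F^2 = 247585/576;  g^inv = (576/247585) * [[169/4, 0], [0, 1465/144]]
first-kind symbols [ij,l] = (1/2)(d_i g_jl + d_j g_il - d_l g_ij): [uu,u] = E_u/2 = 63/8, [uu,v] = F_u - E_v/2 = 0, [uv,u] = E_v/2 = 0, [uv,v] = G_u/2 = 91/8, [vv,u] = F_v - G_u/2 = -91/8, [vv,v] = G_v/2 = 0
Gamma^u_ij = (G*[ij,u] - F*[ij,v])/(EG - F^2), Gamma^v_ij = (E*[ij,v] - F*[ij,u])/(EG - F^2)


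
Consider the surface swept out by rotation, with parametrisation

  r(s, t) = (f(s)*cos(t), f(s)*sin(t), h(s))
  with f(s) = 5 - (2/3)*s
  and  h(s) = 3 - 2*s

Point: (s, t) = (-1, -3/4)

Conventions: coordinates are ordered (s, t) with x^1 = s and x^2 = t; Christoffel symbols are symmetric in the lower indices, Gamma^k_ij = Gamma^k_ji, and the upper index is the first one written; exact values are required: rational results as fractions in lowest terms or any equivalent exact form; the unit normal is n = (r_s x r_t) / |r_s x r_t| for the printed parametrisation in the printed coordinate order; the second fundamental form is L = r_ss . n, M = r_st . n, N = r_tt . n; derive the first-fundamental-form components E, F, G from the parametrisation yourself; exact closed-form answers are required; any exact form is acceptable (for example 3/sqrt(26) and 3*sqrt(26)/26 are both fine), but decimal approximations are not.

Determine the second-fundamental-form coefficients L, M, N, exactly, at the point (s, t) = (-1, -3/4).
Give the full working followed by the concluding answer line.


f = 17/3, f' = -2/3, f'' = 0, h' = -2, h'' = 0
E = 40/9, F = 0, G = 289/9; answer radicand W^2 = 40/9
unnormalised second-form numerators: l = 0, m = 0, n = -34/3; L = l/sqrt(40/9), and similarly M = m/sqrt(W^2), N = n/sqrt(W^2)

Answer: L = 0, M = 0, N = -17*sqrt(10)/10


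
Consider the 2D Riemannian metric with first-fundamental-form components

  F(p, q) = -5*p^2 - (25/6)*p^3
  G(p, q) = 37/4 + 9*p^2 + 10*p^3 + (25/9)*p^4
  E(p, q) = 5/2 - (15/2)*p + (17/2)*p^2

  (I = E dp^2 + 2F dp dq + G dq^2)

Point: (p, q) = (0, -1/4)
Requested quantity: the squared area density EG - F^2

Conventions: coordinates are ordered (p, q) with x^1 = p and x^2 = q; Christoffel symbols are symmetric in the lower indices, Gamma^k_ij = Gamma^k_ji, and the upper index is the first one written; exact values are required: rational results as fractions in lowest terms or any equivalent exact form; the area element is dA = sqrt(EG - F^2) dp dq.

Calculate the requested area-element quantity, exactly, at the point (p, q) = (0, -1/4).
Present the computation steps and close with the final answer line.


E = 5/2, F = 0, G = 37/4; EG - F^2 = 185/8

Answer: EG - F^2 = 185/8


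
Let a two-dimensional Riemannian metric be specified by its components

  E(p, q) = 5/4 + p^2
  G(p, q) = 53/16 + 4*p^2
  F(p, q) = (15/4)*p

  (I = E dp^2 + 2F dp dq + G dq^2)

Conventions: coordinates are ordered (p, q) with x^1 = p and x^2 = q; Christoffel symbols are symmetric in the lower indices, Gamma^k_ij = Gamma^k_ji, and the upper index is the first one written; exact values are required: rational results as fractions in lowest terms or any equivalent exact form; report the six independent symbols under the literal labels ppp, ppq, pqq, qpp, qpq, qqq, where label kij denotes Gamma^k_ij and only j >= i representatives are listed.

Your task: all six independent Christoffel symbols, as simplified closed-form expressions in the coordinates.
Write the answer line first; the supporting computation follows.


Answer: Gamma_ppp = (256*p^3 - 688*p)/(256*p^4 - 368*p^2 + 265), Gamma_ppq = -960*p^2/(256*p^4 - 368*p^2 + 265), Gamma_pqq = (-1024*p^3 - 848*p)/(256*p^4 - 368*p^2 + 265), Gamma_qpp = 300/(256*p^4 - 368*p^2 + 265), Gamma_qpq = (256*p^3 + 320*p)/(256*p^4 - 368*p^2 + 265), Gamma_qqq = 960*p^2/(256*p^4 - 368*p^2 + 265)

E = 5/4 + p^2; F = (15/4)*p; G = 53/16 + 4*p^2
Gamma^k_ij = (1/2) g^{kl} (d_i g_jl + d_j g_il - d_l g_ij), with g^inv = (1/(EG-F^2)) [[G, -F], [-F, E]]
first partials: E_p = 2*p, E_q = 0, F_p = 15/4, F_q = 0, G_p = 8*p, G_q = 0
D = EG - F^2 = 265/64 - (23/4)*p^2 + 4*p^4
expanded: Gamma^p_pp = (G E_p - 2F F_p + F E_q)/(2D), Gamma^p_pq = (G E_q - F G_p)/(2D), Gamma^p_qq = (2G F_q - G G_p - F G_q)/(2D), Gamma^q_pp = (2E F_p - E E_q - F E_p)/(2D), Gamma^q_pq = (E G_p - F E_q)/(2D), Gamma^q_qq = (E G_q - 2F F_q + F G_p)/(2D); substitute and cancel common factors


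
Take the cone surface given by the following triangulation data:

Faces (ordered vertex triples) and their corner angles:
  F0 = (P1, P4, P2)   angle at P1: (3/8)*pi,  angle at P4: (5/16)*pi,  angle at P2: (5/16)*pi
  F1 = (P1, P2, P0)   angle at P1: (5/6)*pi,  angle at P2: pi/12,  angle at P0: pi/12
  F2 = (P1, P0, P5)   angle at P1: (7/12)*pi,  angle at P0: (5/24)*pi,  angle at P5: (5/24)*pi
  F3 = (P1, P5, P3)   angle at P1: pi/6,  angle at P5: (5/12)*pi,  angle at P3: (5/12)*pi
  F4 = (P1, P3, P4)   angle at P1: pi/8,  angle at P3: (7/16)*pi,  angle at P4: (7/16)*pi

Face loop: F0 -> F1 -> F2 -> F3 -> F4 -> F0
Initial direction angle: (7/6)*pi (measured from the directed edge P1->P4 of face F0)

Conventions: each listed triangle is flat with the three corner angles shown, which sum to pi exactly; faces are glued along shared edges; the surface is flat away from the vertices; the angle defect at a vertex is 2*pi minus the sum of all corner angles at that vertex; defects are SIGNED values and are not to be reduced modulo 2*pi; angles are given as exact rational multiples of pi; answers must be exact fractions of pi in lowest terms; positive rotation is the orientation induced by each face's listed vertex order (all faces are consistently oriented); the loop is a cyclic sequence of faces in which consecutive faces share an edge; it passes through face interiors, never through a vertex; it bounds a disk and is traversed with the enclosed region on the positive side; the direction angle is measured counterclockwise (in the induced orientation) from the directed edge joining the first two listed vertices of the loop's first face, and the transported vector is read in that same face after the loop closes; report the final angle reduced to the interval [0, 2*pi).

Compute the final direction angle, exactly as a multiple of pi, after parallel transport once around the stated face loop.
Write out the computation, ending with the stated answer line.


enclosed vertex P1: corner angles sum to (25/12)*pi, defect = 2*pi - (25/12)*pi = -pi/12
holonomy = initial angle + sum of enclosed defects (mod 2*pi), positive in the induced orientation
final angle = (7/6)*pi - pi/12 = (13/12)*pi (mod 2*pi)

Answer: final direction angle = (13/12)*pi


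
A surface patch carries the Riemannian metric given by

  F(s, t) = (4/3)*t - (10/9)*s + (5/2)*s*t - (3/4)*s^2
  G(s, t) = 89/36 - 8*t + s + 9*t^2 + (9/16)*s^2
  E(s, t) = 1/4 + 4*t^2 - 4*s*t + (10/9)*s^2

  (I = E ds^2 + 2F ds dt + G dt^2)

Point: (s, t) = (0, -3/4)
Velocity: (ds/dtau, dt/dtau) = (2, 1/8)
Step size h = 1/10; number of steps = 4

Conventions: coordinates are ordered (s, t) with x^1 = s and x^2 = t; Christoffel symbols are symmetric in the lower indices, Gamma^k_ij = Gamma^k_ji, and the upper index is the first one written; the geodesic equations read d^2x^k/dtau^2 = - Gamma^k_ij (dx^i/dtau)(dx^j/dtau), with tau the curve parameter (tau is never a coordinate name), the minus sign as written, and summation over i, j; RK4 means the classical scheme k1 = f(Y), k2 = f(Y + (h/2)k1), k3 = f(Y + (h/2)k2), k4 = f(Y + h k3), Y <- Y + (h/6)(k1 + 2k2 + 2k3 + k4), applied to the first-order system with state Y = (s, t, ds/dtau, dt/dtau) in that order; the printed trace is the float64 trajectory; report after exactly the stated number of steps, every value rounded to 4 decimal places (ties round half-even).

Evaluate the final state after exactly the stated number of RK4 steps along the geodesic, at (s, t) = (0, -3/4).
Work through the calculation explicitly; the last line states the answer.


f(Y) = (ds/dtau, dt/dtau, -Gamma^s_ij Y'^i Y'^j, -Gamma^t_ij Y'^i Y'^j) with the Gammas evaluated at the stage position; h = 0.100000; intermediate values shown to 6 dp
step 0: s = 0.0000, t = -0.7500, ds/dtau = 2.0000, dt/dtau = 0.1250
step 1:
  k1: at (s, t) = (0.000000, -0.750000), (ds/dtau, dt/dtau) = (2.000000, 0.125000); Gamma_sss = 0.618695, Gamma_sst = -1.221318, Gamma_stt = 0.016108, Gamma_tss = 0.046738, Gamma_tst = -0.053294, Gamma_ttt = -0.793063; k1 = (2.000000, 0.125000, -1.864374, -0.147913)
  k2: at (s, t) = (0.100000, -0.743750), (ds/dtau, dt/dtau) = (1.906781, 0.117604); Gamma_sss = 0.605940, Gamma_sst = -1.179362, Gamma_stt = 0.000300, Gamma_tss = 0.062189, Gamma_tst = -0.072000, Gamma_ttt = -0.791730; k2 = (1.906781, 0.117604, -1.674155, -0.182865)
  k3: at (s, t) = (0.095339, -0.744120), (ds/dtau, dt/dtau) = (1.916292, 0.115857); Gamma_sss = 0.606434, Gamma_sst = -1.181109, Gamma_stt = 0.001022, Gamma_tss = 0.061466, Gamma_tst = -0.071128, Gamma_ttt = -0.791748; k3 = (1.916292, 0.115857, -1.702497, -0.183504)
  k4: at (s, t) = (0.191629, -0.738414), (ds/dtau, dt/dtau) = (1.829750, 0.106650); Gamma_sss = 0.596016, Gamma_sst = -1.144625, Gamma_stt = -0.014174, Gamma_tss = 0.076546, Gamma_tst = -0.088843, Gamma_ttt = -0.790281; k4 = (1.829750, 0.106650, -1.548564, -0.212610)
  Y <- Y + (h/6)(k1 + 2k2 + 2k3 + k4): s = 0.1913, t = -0.7384, ds/dtau = 1.8306, dt/dtau = 0.1068
step 2:
  k1: at (s, t) = (0.191265, -0.738357), (ds/dtau, dt/dtau) = (1.830563, 0.106779); Gamma_sss = 0.596100, Gamma_sst = -1.144851, Gamma_stt = -0.014105, Gamma_tss = 0.076488, Gamma_tst = -0.088787, Gamma_ttt = -0.790331; k1 = (1.830563, 0.106779, -1.549787, -0.212588)
  k2: at (s, t) = (0.282793, -0.733018), (ds/dtau, dt/dtau) = (1.753073, 0.096150); Gamma_sss = 0.587980, Gamma_sst = -1.113806, Gamma_stt = -0.028280, Gamma_tss = 0.091052, Gamma_tst = -0.105445, Gamma_ttt = -0.788893; k2 = (1.753073, 0.096150, -1.431276, -0.236988)
  k3: at (s, t) = (0.278919, -0.733550), (ds/dtau, dt/dtau) = (1.758999, 0.094930); Gamma_sss = 0.588107, Gamma_sst = -1.114693, Gamma_stt = -0.027723, Gamma_tss = 0.090423, Gamma_tst = -0.104694, Gamma_ttt = -0.788785; k3 = (1.758999, 0.094930, -1.447132, -0.237705)
  k4: at (s, t) = (0.367165, -0.728864), (ds/dtau, dt/dtau) = (1.685849, 0.083009); Gamma_sss = 0.581534, Gamma_sst = -1.087282, Gamma_stt = -0.041054, Gamma_tss = 0.104679, Gamma_tst = -0.120574, Gamma_ttt = -0.787151; k4 = (1.685849, 0.083009, -1.348181, -0.258336)
  Y <- Y + (h/6)(k1 + 2k2 + 2k3 + k4): s = 0.3669, t = -0.7288, ds/dtau = 1.6863, dt/dtau = 0.0831
step 3:
  k1: at (s, t) = (0.366941, -0.728825), (ds/dtau, dt/dtau) = (1.686316, 0.083107); Gamma_sss = 0.581579, Gamma_sst = -1.087406, Gamma_stt = -0.041016, Gamma_tss = 0.104645, Gamma_tst = -0.120543, Gamma_ttt = -0.787183; k1 = (1.686316, 0.083107, -1.348743, -0.258350)
  k2: at (s, t) = (0.451257, -0.724669), (ds/dtau, dt/dtau) = (1.618879, 0.070190); Gamma_sss = 0.576490, Gamma_sst = -1.063548, Gamma_stt = -0.053332, Gamma_tss = 0.118491, Gamma_tst = -0.135600, Gamma_ttt = -0.785451; k2 = (1.618879, 0.070190, -1.268886, -0.275851)
  k3: at (s, t) = (0.447885, -0.725315), (ds/dtau, dt/dtau) = (1.622872, 0.069315); Gamma_sss = 0.576388, Gamma_sst = -1.063926, Gamma_stt = -0.052877, Gamma_tss = 0.117897, Gamma_tst = -0.134896, Gamma_ttt = -0.785263; k3 = (1.622872, 0.069315, -1.278429, -0.276386)
  k4: at (s, t) = (0.529228, -0.721893), (ds/dtau, dt/dtau) = (1.558473, 0.055469); Gamma_sss = 0.572301, Gamma_sst = -1.042517, Gamma_stt = -0.064324, Gamma_tss = 0.131424, Gamma_tst = -0.149256, Gamma_ttt = -0.783285; k4 = (1.558473, 0.055469, -1.209585, -0.290992)
  Y <- Y + (h/6)(k1 + 2k2 + 2k3 + k4): s = 0.5291, t = -0.7219, ds/dtau = 1.5588, dt/dtau = 0.0555
step 4:
  k1: at (s, t) = (0.529079, -0.721865), (ds/dtau, dt/dtau) = (1.558767, 0.055544); Gamma_sss = 0.572327, Gamma_sst = -1.042591, Gamma_stt = -0.064302, Gamma_tss = 0.131402, Gamma_tst = -0.149238, Gamma_ttt = -0.783307; k1 = (1.558767, 0.055544, -1.209882, -0.291016)
  k2: at (s, t) = (0.607017, -0.719088), (ds/dtau, dt/dtau) = (1.498273, 0.040993); Gamma_sss = 0.569175, Gamma_sst = -1.023549, Gamma_stt = -0.074810, Gamma_tss = 0.144529, Gamma_tst = -0.162862, Gamma_ttt = -0.781150; k2 = (1.498273, 0.040993, -1.151841, -0.303124)
  k3: at (s, t) = (0.603993, -0.719815), (ds/dtau, dt/dtau) = (1.501175, 0.040387); Gamma_sss = 0.568918, Gamma_sst = -1.023601, Gamma_stt = -0.074420, Gamma_tss = 0.143942, Gamma_tst = -0.162169, Gamma_ttt = -0.780912; k3 = (1.501175, 0.040387, -1.157831, -0.303438)
  k4: at (s, t) = (0.679197, -0.717826), (ds/dtau, dt/dtau) = (1.442984, 0.025200); Gamma_sss = 0.566367, Gamma_sst = -1.006202, Gamma_stt = -0.084104, Gamma_tss = 0.156696, Gamma_tst = -0.175106, Gamma_ttt = -0.778480; k4 = (1.442984, 0.025200, -1.106060, -0.313043)
  Y <- Y + (h/6)(k1 + 2k2 + 2k3 + k4): s = 0.6791, t = -0.7178, ds/dtau = 1.4432, dt/dtau = 0.0253

Answer: s = 0.6791, t = -0.7178, ds/dtau = 1.4432, dt/dtau = 0.0253


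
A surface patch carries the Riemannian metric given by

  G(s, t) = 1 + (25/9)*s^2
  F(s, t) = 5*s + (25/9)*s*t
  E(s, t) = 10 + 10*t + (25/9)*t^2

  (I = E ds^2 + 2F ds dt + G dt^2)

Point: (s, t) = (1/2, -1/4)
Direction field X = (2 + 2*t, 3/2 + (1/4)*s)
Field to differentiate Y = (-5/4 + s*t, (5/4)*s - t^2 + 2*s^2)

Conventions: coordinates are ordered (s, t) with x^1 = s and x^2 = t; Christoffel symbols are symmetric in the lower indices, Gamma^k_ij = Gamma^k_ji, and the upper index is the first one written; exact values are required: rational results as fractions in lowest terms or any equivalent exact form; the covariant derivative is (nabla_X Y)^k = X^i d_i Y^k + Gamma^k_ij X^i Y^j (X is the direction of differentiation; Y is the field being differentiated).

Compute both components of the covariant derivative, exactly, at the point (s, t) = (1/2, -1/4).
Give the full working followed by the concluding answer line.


E = 1105/144, F = 155/72, G = 61/36 at the point
E_s = 0, E_t = 155/18, F_s = 155/36, F_t = 25/18, G_s = 25/9, G_t = 0
EG - F^2 = 1205/144;  g^inv = (144/1205) * [[61/36, -155/72], [-155/72, 1105/144]]
first-kind symbols [ij,l] = (1/2)(d_i g_jl + d_j g_il - d_l g_ij): [ss,s] = E_s/2 = 0, [ss,t] = F_s - E_t/2 = 0, [st,s] = E_t/2 = 155/36, [st,t] = G_s/2 = 25/18, [tt,s] = F_t - G_s/2 = 0, [tt,t] = G_t/2 = 0
Gamma^s_ij = (G*[ij,s] - F*[ij,t])/(EG - F^2), Gamma^t_ij = (E*[ij,t] - F*[ij,s])/(EG - F^2)
Gamma_sss = 0, Gamma_sst = 124/241, Gamma_stt = 0, Gamma_tss = 0, Gamma_tst = 40/241, Gamma_ttt = 0
X = (3/2, 13/8), Y = (-11/8, 17/16) at the point

Answer: (nabla_X Y)^s = 26/241, (nabla_X Y)^t = 21521/3856


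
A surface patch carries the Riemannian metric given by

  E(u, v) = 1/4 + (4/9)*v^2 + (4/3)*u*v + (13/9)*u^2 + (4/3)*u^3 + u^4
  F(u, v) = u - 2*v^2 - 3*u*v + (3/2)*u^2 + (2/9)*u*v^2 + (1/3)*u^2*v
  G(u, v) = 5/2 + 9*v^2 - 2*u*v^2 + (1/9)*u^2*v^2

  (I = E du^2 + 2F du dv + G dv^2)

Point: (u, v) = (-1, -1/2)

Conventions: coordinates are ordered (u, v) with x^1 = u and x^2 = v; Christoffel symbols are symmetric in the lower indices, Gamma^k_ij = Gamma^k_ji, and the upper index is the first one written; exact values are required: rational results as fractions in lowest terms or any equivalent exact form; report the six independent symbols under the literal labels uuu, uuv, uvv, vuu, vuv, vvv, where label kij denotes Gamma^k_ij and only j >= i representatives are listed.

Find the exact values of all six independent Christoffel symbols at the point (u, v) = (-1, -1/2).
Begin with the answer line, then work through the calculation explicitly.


Answer: Gamma_uuu = -5212/5393, Gamma_uuv = -3350/5393, Gamma_uvv = 13750/5393, Gamma_vuu = -906/5393, Gamma_vuv = -1377/5393, Gamma_vvv = -1190/5393

E = 77/36, F = -31/18, G = 95/18 at the point
E_u = -32/9, E_v = -16/9, F_u = -1/9, F_v = 50/9, G_u = -5/9, G_v = -100/9
EG - F^2 = 5393/648;  g^inv = (648/5393) * [[95/18, 31/18], [31/18, 77/36]]
first-kind symbols [ij,l] = (1/2)(d_i g_jl + d_j g_il - d_l g_ij): [uu,u] = E_u/2 = -16/9, [uu,v] = F_u - E_v/2 = 7/9, [uv,u] = E_v/2 = -8/9, [uv,v] = G_u/2 = -5/18, [vv,u] = F_v - G_u/2 = 35/6, [vv,v] = G_v/2 = -50/9
Gamma^u_ij = (G*[ij,u] - F*[ij,v])/(EG - F^2), Gamma^v_ij = (E*[ij,v] - F*[ij,u])/(EG - F^2)


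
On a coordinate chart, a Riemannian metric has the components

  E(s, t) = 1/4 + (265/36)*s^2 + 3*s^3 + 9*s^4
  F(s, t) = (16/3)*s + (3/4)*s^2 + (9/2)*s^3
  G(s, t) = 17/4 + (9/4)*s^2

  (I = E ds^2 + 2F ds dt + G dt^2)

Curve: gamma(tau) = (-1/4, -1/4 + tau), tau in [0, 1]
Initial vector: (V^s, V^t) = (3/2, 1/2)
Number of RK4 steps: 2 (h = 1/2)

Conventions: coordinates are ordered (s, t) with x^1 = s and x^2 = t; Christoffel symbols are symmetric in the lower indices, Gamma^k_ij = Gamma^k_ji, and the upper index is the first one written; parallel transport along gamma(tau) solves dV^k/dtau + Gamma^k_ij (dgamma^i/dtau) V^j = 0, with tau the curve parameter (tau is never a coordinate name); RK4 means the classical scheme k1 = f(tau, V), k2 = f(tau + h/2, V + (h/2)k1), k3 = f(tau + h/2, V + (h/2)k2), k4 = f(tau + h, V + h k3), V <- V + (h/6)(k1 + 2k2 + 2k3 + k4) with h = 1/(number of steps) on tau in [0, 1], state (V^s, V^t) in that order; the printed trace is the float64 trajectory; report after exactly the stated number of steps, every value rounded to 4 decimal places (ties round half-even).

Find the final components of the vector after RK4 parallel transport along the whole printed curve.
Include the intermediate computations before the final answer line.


gamma'(tau) = (0, 1); f(tau, V)^k = -Gamma^k_ij(gamma(tau)) gamma'^i(tau) V^j; h = 1/2; intermediate values shown to 6 dp
curve data and Christoffel symbols at the stage parameters:
  tau = 0.000000: gamma = (-0.250000, -0.250000), gamma' = (0.000000, 1.000000); Gamma_sss = -0.169640, Gamma_sst = -0.622819, Gamma_stt = 2.015496, Gamma_tss = 1.269049, Gamma_tst = -0.320575, Gamma_ttt = 0.622819
  tau = 0.250000: gamma = (-0.250000, 0.000000), gamma' = (0.000000, 1.000000); Gamma_sss = -0.169640, Gamma_sst = -0.622819, Gamma_stt = 2.015496, Gamma_tss = 1.269049, Gamma_tst = -0.320575, Gamma_ttt = 0.622819
  tau = 0.500000: gamma = (-0.250000, 0.250000), gamma' = (0.000000, 1.000000); Gamma_sss = -0.169640, Gamma_sst = -0.622819, Gamma_stt = 2.015496, Gamma_tss = 1.269049, Gamma_tst = -0.320575, Gamma_ttt = 0.622819
  tau = 0.750000: gamma = (-0.250000, 0.500000), gamma' = (0.000000, 1.000000); Gamma_sss = -0.169640, Gamma_sst = -0.622819, Gamma_stt = 2.015496, Gamma_tss = 1.269049, Gamma_tst = -0.320575, Gamma_ttt = 0.622819
  tau = 1.000000: gamma = (-0.250000, 0.750000), gamma' = (0.000000, 1.000000); Gamma_sss = -0.169640, Gamma_sst = -0.622819, Gamma_stt = 2.015496, Gamma_tss = 1.269049, Gamma_tst = -0.320575, Gamma_ttt = 0.622819
step 0: V^s = 1.5000, V^t = 0.5000
step 1: k1 = (-0.073519, 0.169452), k2 = (-0.170349, 0.137176), k3 = (-0.169162, 0.134441), k4 = (-0.261680, 0.100471); V <- V + (h/6)(k1 + 2k2 + 2k3 + k4): V^s = 1.4155, V^t = 0.5678
step 2: k1 = (-0.262735, 0.100154), k2 = (-0.354109, 0.063503), k3 = (-0.349869, 0.061886), k4 = (-0.434053, 0.024802); V <- V + (h/6)(k1 + 2k2 + 2k3 + k4): V^s = 1.2401, V^t = 0.5991

Answer: V^s = 1.2401, V^t = 0.5991


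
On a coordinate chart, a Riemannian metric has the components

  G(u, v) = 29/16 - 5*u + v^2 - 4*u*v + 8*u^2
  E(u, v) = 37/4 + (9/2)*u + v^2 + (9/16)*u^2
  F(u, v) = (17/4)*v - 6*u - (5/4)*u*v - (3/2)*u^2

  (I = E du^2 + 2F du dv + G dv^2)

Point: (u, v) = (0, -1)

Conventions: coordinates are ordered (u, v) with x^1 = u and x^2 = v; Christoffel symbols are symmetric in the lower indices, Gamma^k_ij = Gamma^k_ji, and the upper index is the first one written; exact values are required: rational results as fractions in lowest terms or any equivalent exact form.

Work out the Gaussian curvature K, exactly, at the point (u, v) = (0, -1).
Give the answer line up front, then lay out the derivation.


Answer: K = -343872/474721

E = 41/4, F = -17/4, G = 45/16, EG - F^2 = 689/64 at the point
E_u = 9/2, E_v = -2, F_u = -19/4, F_v = 17/4, G_u = -1, G_v = -2
E_vv = 2, F_uv = -5/4, G_uu = 16
Brioschi: K = (det M1 - det M2) / (EG - F^2)^2 with the standard first/second-derivative matrices M1, M2.
M1 = [[-E_vv/2 + F_uv - G_uu/2, E_u/2, F_u - E_v/2], [F_v - G_u/2, E, F], [G_v/2, F, G]] = [[-41/4, 9/4, -15/4], [19/4, 41/4, -17/4], [-1, -17/4, 45/16]]; det M1 = -5989/64
M2 = [[0, E_v/2, G_u/2], [E_v/2, E, F], [G_u/2, F, G]] = [[0, -1, -1/2], [-1, 41/4, -17/4], [-1/2, -17/4, 45/16]]; det M2 = -77/8
det M1 - det M2 = -5373/64; K = -5373/64 / (689/64)^2 = -343872/474721


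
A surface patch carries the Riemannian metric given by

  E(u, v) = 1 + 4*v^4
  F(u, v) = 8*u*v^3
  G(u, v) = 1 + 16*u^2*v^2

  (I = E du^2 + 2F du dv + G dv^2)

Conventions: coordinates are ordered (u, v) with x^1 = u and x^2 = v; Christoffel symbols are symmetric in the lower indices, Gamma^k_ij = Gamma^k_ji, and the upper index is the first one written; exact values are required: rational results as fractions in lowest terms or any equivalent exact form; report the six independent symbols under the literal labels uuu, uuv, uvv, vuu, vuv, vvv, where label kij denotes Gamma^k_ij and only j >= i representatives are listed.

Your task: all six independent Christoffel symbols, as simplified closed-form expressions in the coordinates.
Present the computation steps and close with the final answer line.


E = 1 + 4*v^4; F = 8*u*v^3; G = 1 + 16*u^2*v^2
Gamma^k_ij = (1/2) g^{kl} (d_i g_jl + d_j g_il - d_l g_ij), with g^inv = (1/(EG-F^2)) [[G, -F], [-F, E]]
first partials: E_u = 0, E_v = 16*v^3, F_u = 8*v^3, F_v = 24*u*v^2, G_u = 32*u*v^2, G_v = 32*u^2*v
D = EG - F^2 = 1 + 4*v^4 + 16*u^2*v^2
expanded: Gamma^u_uu = (G E_u - 2F F_u + F E_v)/(2D), Gamma^u_uv = (G E_v - F G_u)/(2D), Gamma^u_vv = (2G F_v - G G_u - F G_v)/(2D), Gamma^v_uu = (2E F_u - E E_v - F E_u)/(2D), Gamma^v_uv = (E G_u - F E_v)/(2D), Gamma^v_vv = (E G_v - 2F F_v + F G_u)/(2D); substitute and cancel common factors

Answer: Gamma_uuu = 0, Gamma_uuv = 8*v^3/(16*u^2*v^2 + 4*v^4 + 1), Gamma_uvv = 8*u*v^2/(16*u^2*v^2 + 4*v^4 + 1), Gamma_vuu = 0, Gamma_vuv = 16*u*v^2/(16*u^2*v^2 + 4*v^4 + 1), Gamma_vvv = 16*u^2*v/(16*u^2*v^2 + 4*v^4 + 1)


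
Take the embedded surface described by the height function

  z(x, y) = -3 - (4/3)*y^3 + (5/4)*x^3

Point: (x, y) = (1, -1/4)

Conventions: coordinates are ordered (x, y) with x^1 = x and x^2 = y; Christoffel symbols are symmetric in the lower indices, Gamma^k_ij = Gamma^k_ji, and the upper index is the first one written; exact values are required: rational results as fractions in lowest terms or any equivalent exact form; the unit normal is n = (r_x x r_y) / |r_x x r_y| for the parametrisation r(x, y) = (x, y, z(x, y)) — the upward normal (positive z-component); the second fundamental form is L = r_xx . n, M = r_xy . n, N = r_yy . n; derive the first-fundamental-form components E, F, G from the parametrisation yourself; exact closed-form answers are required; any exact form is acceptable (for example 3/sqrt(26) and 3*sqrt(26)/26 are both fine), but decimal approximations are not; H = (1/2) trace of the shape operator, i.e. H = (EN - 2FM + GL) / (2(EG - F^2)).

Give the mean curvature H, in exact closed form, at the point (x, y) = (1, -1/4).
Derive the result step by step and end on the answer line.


z_x = 15/4, z_y = -1/4, z_xx = 15/2, z_xy = 0, z_yy = 2
E = 241/16, F = -15/16, G = 17/16; answer radicand W^2 = 121/8
unnormalised second-form numerators: l = 15/2, m = 0, n = 2; L = l/sqrt(121/8), and similarly M = m/sqrt(W^2), N = n/sqrt(W^2)
H = (E*n - 2*F*m + G*l) / (2*(EG - F^2)*sqrt(W^2)); E*n - 2*F*m + G*l = 1219/32, EG - F^2 = 121/8, so H = (1219/968)/sqrt(121/8)

Answer: H = 1219*sqrt(2)/5324


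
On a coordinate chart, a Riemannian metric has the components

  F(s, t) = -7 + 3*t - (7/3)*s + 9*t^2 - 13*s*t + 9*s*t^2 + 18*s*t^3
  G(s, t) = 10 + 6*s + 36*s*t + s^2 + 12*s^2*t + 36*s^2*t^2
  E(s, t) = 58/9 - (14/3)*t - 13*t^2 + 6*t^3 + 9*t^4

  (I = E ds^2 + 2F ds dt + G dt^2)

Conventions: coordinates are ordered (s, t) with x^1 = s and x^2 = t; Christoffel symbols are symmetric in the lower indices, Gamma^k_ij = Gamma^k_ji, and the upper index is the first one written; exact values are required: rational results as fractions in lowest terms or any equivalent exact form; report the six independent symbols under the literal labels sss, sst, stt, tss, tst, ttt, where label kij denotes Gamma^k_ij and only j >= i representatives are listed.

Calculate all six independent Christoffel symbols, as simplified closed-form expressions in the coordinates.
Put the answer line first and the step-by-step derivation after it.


Answer: Gamma_sss = 0, Gamma_sst = (162*t^3 + 81*t^2 - 117*t - 21)/(324*s^2*t^2 + 108*s^2*t + 9*s^2 + 324*s*t + 54*s + 81*t^4 + 54*t^3 - 117*t^2 - 42*t + 139), Gamma_stt = (162*s*t^2 + 54*s*t - 126*s)/(324*s^2*t^2 + 108*s^2*t + 9*s^2 + 324*s*t + 54*s + 81*t^4 + 54*t^3 - 117*t^2 - 42*t + 139), Gamma_tss = 0, Gamma_tst = (324*s*t^2 + 108*s*t + 9*s + 162*t + 27)/(324*s^2*t^2 + 108*s^2*t + 9*s^2 + 324*s*t + 54*s + 81*t^4 + 54*t^3 - 117*t^2 - 42*t + 139), Gamma_ttt = (324*s^2*t + 54*s^2 + 162*s)/(324*s^2*t^2 + 108*s^2*t + 9*s^2 + 324*s*t + 54*s + 81*t^4 + 54*t^3 - 117*t^2 - 42*t + 139)

E = 58/9 - (14/3)*t - 13*t^2 + 6*t^3 + 9*t^4; F = -7 + 3*t - (7/3)*s + 9*t^2 - 13*s*t + 9*s*t^2 + 18*s*t^3; G = 10 + 6*s + 36*s*t + s^2 + 12*s^2*t + 36*s^2*t^2
Gamma^k_ij = (1/2) g^{kl} (d_i g_jl + d_j g_il - d_l g_ij), with g^inv = (1/(EG-F^2)) [[G, -F], [-F, E]]
first partials: E_s = 0, E_t = -14/3 - 26*t + 18*t^2 + 36*t^3, F_s = -7/3 - 13*t + 9*t^2 + 18*t^3, F_t = 3 + 18*t - 13*s + 18*s*t + 54*s*t^2, G_s = 6 + 36*t + 2*s + 24*s*t + 72*s*t^2, G_t = 36*s + 12*s^2 + 72*s^2*t
D = EG - F^2 = 139/9 - (14/3)*t + 6*s - 13*t^2 + 36*s*t + s^2 + 6*t^3 + 12*s^2*t + 9*t^4 + 36*s^2*t^2
expanded: Gamma^s_ss = (G E_s - 2F F_s + F E_t)/(2D), Gamma^s_st = (G E_t - F G_s)/(2D), Gamma^s_tt = (2G F_t - G G_s - F G_t)/(2D), Gamma^t_ss = (2E F_s - E E_t - F E_s)/(2D), Gamma^t_st = (E G_s - F E_t)/(2D), Gamma^t_tt = (E G_t - 2F F_t + F G_s)/(2D); substitute and cancel common factors


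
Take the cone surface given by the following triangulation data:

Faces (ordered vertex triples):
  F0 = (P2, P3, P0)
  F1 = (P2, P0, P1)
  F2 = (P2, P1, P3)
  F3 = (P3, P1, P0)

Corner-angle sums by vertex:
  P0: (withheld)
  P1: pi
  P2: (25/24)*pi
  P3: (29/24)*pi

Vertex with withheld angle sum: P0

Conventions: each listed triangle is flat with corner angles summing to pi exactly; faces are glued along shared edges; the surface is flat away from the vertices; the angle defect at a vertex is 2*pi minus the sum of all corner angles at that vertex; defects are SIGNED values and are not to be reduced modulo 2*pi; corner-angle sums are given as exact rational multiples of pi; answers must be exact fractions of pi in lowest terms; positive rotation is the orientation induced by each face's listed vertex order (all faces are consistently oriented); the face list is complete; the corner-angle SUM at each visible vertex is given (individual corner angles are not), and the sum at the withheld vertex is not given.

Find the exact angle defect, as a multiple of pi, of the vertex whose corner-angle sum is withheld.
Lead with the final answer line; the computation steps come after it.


Answer: defect(P0) = (5/4)*pi

V = 4, E = 6, F = 4; chi = V - E + F = 2
Gauss-Bonnet: total defect = 2*pi*chi = 4*pi; visible defects sum to (11/4)*pi


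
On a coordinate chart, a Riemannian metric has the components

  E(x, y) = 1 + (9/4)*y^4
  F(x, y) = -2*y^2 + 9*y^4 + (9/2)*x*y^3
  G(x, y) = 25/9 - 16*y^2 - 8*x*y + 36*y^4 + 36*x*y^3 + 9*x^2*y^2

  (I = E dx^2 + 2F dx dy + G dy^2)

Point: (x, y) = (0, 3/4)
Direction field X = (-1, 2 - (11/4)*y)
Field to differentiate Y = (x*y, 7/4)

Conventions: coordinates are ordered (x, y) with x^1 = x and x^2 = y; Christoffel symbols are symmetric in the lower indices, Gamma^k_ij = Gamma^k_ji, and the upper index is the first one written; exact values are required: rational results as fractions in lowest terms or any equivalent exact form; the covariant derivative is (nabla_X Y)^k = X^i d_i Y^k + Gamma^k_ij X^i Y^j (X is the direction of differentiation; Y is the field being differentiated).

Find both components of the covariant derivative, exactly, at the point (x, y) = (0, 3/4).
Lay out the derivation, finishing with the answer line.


E = 1753/1024, F = 441/256, G = 2977/576 at the point
E_x = 0, E_y = 243/64, F_x = 243/128, F_y = 195/16, G_x = 147/16, G_y = 147/4
EG - F^2 = 54193/9216;  g^inv = (9216/54193) * [[2977/576, -441/256], [-441/256, 1753/1024]]
first-kind symbols [ij,l] = (1/2)(d_i g_jl + d_j g_il - d_l g_ij): [xx,x] = E_x/2 = 0, [xx,y] = F_x - E_y/2 = 0, [xy,x] = E_y/2 = 243/128, [xy,y] = G_x/2 = 147/32, [yy,x] = F_y - G_x/2 = 243/32, [yy,y] = G_y/2 = 147/8
Gamma^x_ij = (G*[ij,x] - F*[ij,y])/(EG - F^2), Gamma^y_ij = (E*[ij,y] - F*[ij,x])/(EG - F^2)
Gamma_xxx = 0, Gamma_xxy = 17496/54193, Gamma_xyy = 69984/54193, Gamma_yxx = 0, Gamma_yxy = 42336/54193, Gamma_yyy = 169344/54193
X = (-1, -1/16), Y = (0, 7/4) at the point

Answer: (nabla_X Y)^x = -315669/216772, (nabla_X Y)^y = -92610/54193


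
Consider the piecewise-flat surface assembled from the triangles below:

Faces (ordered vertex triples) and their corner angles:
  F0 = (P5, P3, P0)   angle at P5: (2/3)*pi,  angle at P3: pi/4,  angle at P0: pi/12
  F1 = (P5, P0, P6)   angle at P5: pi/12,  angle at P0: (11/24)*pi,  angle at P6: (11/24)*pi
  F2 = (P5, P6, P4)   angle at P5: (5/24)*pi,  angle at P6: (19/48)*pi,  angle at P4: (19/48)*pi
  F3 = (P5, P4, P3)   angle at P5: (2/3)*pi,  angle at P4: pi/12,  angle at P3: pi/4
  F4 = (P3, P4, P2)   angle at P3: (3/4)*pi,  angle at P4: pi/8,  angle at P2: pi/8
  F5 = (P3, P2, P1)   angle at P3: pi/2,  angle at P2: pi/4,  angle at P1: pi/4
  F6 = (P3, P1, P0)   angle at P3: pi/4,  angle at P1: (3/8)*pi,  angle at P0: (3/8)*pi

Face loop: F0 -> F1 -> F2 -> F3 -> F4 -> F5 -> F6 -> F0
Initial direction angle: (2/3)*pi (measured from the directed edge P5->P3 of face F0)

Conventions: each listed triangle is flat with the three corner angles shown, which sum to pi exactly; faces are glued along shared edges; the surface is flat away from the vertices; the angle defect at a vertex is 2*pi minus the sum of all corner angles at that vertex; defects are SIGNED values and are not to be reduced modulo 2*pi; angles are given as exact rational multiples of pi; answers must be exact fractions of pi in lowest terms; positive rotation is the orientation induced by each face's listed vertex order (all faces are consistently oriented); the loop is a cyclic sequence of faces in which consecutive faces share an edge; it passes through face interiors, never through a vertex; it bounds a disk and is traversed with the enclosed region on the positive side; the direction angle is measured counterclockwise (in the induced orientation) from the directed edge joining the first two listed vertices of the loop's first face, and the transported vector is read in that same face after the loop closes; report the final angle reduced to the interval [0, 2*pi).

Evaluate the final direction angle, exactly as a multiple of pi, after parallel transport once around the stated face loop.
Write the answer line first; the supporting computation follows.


Answer: final direction angle = (25/24)*pi

enclosed vertex P3: corner angles sum to 2*pi, defect = 2*pi - 2*pi = 0
enclosed vertex P5: corner angles sum to (13/8)*pi, defect = 2*pi - (13/8)*pi = (3/8)*pi
final direction = starting direction + enclosed defect total, reduced mod 2*pi (induced orientation)
final angle = (2/3)*pi + (3/8)*pi = (25/24)*pi (mod 2*pi)
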